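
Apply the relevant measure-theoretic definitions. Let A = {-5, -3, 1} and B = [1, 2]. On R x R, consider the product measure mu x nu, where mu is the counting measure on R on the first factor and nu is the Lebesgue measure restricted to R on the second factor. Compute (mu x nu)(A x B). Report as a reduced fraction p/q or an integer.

For a measurable rectangle A x B, the product measure satisfies
  (mu x nu)(A x B) = mu(A) * nu(B).
  mu(A) = 3.
  nu(B) = 1.
  (mu x nu)(A x B) = 3 * 1 = 3.

3


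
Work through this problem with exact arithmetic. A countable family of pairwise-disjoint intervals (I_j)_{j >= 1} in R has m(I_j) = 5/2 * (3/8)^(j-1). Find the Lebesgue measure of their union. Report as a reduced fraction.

By countable additivity of the Lebesgue measure on pairwise disjoint measurable sets,
  m(union_{j >= 1} I_j) = sum_{j >= 1} m(I_j) = sum_{j >= 1} a * r^(j-1),
  with a = 5/2 and r = 3/8.
Since 0 < r = 3/8 < 1, the geometric series converges:
  sum_{j >= 1} a * r^(j-1) = a / (1 - r).
  = 5/2 / (1 - 3/8)
  = 5/2 / (5/8)
  = 4.

4


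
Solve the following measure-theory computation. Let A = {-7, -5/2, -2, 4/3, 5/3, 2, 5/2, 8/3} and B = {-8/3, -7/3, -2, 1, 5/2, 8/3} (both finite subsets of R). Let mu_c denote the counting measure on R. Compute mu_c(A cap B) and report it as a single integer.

Counting measure on a finite set equals cardinality. mu_c(A cap B) = |A cap B| (elements appearing in both).
Enumerating the elements of A that also lie in B gives 3 element(s).
So mu_c(A cap B) = 3.

3


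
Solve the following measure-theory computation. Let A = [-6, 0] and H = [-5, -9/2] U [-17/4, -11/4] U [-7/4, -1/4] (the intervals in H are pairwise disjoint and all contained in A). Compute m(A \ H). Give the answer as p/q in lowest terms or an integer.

The ambient interval has length m(A) = 0 - (-6) = 6.
Since the holes are disjoint and sit inside A, by finite additivity
  m(H) = sum_i (b_i - a_i), and m(A \ H) = m(A) - m(H).
Computing the hole measures:
  m(H_1) = -9/2 - (-5) = 1/2.
  m(H_2) = -11/4 - (-17/4) = 3/2.
  m(H_3) = -1/4 - (-7/4) = 3/2.
Summed: m(H) = 1/2 + 3/2 + 3/2 = 7/2.
So m(A \ H) = 6 - 7/2 = 5/2.

5/2


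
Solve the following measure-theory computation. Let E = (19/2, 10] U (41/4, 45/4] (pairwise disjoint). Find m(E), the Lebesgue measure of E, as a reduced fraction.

For pairwise disjoint intervals, m(union_i I_i) = sum_i m(I_i),
and m is invariant under swapping open/closed endpoints (single points have measure 0).
So m(E) = sum_i (b_i - a_i).
  I_1 has length 10 - 19/2 = 1/2.
  I_2 has length 45/4 - 41/4 = 1.
Summing:
  m(E) = 1/2 + 1 = 3/2.

3/2


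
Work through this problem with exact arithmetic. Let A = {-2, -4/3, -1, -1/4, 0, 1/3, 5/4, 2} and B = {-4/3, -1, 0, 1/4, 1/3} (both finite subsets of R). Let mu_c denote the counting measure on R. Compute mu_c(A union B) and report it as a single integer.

Counting measure on a finite set equals cardinality. By inclusion-exclusion, |A union B| = |A| + |B| - |A cap B|.
|A| = 8, |B| = 5, |A cap B| = 4.
So mu_c(A union B) = 8 + 5 - 4 = 9.

9


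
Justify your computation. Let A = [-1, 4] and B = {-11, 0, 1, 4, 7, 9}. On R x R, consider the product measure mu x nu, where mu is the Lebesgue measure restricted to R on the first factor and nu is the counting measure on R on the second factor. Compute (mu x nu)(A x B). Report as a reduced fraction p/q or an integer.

For a measurable rectangle A x B, the product measure satisfies
  (mu x nu)(A x B) = mu(A) * nu(B).
  mu(A) = 5.
  nu(B) = 6.
  (mu x nu)(A x B) = 5 * 6 = 30.

30


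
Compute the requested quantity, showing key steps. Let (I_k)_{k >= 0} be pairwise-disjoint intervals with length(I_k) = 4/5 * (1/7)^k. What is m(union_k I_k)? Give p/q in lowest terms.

By countable additivity of the Lebesgue measure on pairwise disjoint measurable sets,
  m(union_{k >= 0} I_k) = sum_{k >= 0} m(I_k) = sum_{k >= 0} a * r^k,
  with a = 4/5 and r = 1/7.
Since 0 < r = 1/7 < 1, the geometric series converges:
  sum_{k >= 0} a * r^k = a / (1 - r).
  = 4/5 / (1 - 1/7)
  = 4/5 / (6/7)
  = 14/15.

14/15


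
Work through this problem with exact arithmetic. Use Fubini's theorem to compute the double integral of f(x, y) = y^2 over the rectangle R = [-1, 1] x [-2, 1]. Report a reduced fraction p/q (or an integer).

f(x, y) is a tensor product of a function of x and a function of y, and both factors are bounded continuous (hence Lebesgue integrable) on the rectangle, so Fubini's theorem applies:
  integral_R f d(m x m) = (integral_a1^b1 1 dx) * (integral_a2^b2 y^2 dy).
Inner integral in x: integral_{-1}^{1} 1 dx = (1^1 - (-1)^1)/1
  = 2.
Inner integral in y: integral_{-2}^{1} y^2 dy = (1^3 - (-2)^3)/3
  = 3.
Product: (2) * (3) = 6.

6


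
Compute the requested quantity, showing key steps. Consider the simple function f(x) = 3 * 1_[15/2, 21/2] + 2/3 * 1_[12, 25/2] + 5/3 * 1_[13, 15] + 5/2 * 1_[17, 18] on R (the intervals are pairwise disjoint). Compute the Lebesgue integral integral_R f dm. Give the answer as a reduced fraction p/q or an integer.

For a simple function f = sum_i c_i * 1_{A_i} with disjoint A_i,
  integral f dm = sum_i c_i * m(A_i).
Lengths of the A_i:
  m(A_1) = 21/2 - 15/2 = 3.
  m(A_2) = 25/2 - 12 = 1/2.
  m(A_3) = 15 - 13 = 2.
  m(A_4) = 18 - 17 = 1.
Contributions c_i * m(A_i):
  (3) * (3) = 9.
  (2/3) * (1/2) = 1/3.
  (5/3) * (2) = 10/3.
  (5/2) * (1) = 5/2.
Total: 9 + 1/3 + 10/3 + 5/2 = 91/6.

91/6


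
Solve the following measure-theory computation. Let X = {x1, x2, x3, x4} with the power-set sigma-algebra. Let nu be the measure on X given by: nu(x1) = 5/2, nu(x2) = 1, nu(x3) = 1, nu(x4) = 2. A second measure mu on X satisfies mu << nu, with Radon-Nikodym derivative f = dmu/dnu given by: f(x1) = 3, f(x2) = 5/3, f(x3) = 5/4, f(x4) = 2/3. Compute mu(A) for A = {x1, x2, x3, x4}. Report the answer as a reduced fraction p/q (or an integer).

By the defining property of the Radon-Nikodym derivative, for every measurable set A,
  mu(A) = integral_A f dnu.
Since nu is a discrete measure concentrated on the atoms of X, the integral over A reduces to the sum
  mu(A) = sum_{x in A} f(x) * nu({x}).
Computing each term:
  x1: f(x1) * nu(x1) = 3 * 5/2 = 15/2.
  x2: f(x2) * nu(x2) = 5/3 * 1 = 5/3.
  x3: f(x3) * nu(x3) = 5/4 * 1 = 5/4.
  x4: f(x4) * nu(x4) = 2/3 * 2 = 4/3.
Summing: mu(A) = 15/2 + 5/3 + 5/4 + 4/3 = 47/4.

47/4


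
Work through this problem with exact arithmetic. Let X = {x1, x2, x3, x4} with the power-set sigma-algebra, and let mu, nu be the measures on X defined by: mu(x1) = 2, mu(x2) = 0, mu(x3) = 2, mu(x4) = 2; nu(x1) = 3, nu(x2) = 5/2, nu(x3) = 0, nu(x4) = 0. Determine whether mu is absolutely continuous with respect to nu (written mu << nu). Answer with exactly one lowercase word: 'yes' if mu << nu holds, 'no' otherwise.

mu << nu means: every nu-null measurable set is also mu-null; equivalently, for every atom x, if nu({x}) = 0 then mu({x}) = 0.
Checking each atom:
  x1: nu = 3 > 0 -> no constraint.
  x2: nu = 5/2 > 0 -> no constraint.
  x3: nu = 0, mu = 2 > 0 -> violates mu << nu.
  x4: nu = 0, mu = 2 > 0 -> violates mu << nu.
The atom(s) x3, x4 violate the condition (nu = 0 but mu > 0). Therefore mu is NOT absolutely continuous w.r.t. nu.

no


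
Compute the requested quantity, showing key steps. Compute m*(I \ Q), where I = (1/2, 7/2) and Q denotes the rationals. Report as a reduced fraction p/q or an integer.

The interval I = (1/2, 7/2) has m(I) = 7/2 - 1/2 = 3 (endpoints are measure-zero, so open/closed/half-open agree). Write I = (I cap Q) u (I \ Q). The rationals in I are countable, so m*(I cap Q) = 0 (cover each rational by intervals whose total length is arbitrarily small). By countable subadditivity m*(I) <= m*(I cap Q) + m*(I \ Q), hence m*(I \ Q) >= m(I) = 3. The reverse inequality m*(I \ Q) <= m*(I) = 3 is trivial since (I \ Q) is a subset of I. Therefore m*(I \ Q) = 3.

3


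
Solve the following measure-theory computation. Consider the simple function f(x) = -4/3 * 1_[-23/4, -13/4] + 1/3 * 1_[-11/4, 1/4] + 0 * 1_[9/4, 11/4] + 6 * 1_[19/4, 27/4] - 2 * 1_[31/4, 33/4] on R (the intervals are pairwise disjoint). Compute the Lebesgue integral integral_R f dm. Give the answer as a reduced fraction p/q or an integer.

For a simple function f = sum_i c_i * 1_{A_i} with disjoint A_i,
  integral f dm = sum_i c_i * m(A_i).
Lengths of the A_i:
  m(A_1) = -13/4 - (-23/4) = 5/2.
  m(A_2) = 1/4 - (-11/4) = 3.
  m(A_3) = 11/4 - 9/4 = 1/2.
  m(A_4) = 27/4 - 19/4 = 2.
  m(A_5) = 33/4 - 31/4 = 1/2.
Contributions c_i * m(A_i):
  (-4/3) * (5/2) = -10/3.
  (1/3) * (3) = 1.
  (0) * (1/2) = 0.
  (6) * (2) = 12.
  (-2) * (1/2) = -1.
Total: -10/3 + 1 + 0 + 12 - 1 = 26/3.

26/3


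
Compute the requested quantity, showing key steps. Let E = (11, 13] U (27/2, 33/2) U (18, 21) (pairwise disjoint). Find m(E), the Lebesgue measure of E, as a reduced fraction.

For pairwise disjoint intervals, m(union_i I_i) = sum_i m(I_i),
and m is invariant under swapping open/closed endpoints (single points have measure 0).
So m(E) = sum_i (b_i - a_i).
  I_1 has length 13 - 11 = 2.
  I_2 has length 33/2 - 27/2 = 3.
  I_3 has length 21 - 18 = 3.
Summing:
  m(E) = 2 + 3 + 3 = 8.

8


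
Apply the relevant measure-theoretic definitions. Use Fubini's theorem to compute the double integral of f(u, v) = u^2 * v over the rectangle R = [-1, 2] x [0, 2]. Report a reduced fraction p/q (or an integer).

f(u, v) is a tensor product of a function of u and a function of v, and both factors are bounded continuous (hence Lebesgue integrable) on the rectangle, so Fubini's theorem applies:
  integral_R f d(m x m) = (integral_a1^b1 u^2 du) * (integral_a2^b2 v dv).
Inner integral in u: integral_{-1}^{2} u^2 du = (2^3 - (-1)^3)/3
  = 3.
Inner integral in v: integral_{0}^{2} v dv = (2^2 - 0^2)/2
  = 2.
Product: (3) * (2) = 6.

6


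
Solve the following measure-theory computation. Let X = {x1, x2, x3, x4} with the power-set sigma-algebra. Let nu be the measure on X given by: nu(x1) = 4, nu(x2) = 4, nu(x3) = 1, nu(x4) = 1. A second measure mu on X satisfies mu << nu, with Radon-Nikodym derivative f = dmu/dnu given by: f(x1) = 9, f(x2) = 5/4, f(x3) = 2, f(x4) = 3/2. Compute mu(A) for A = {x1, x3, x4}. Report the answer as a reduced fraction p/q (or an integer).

By the defining property of the Radon-Nikodym derivative, for every measurable set A,
  mu(A) = integral_A f dnu.
Since nu is a discrete measure concentrated on the atoms of X, the integral over A reduces to the sum
  mu(A) = sum_{x in A} f(x) * nu({x}).
Computing each term:
  x1: f(x1) * nu(x1) = 9 * 4 = 36.
  x3: f(x3) * nu(x3) = 2 * 1 = 2.
  x4: f(x4) * nu(x4) = 3/2 * 1 = 3/2.
Summing: mu(A) = 36 + 2 + 3/2 = 79/2.

79/2


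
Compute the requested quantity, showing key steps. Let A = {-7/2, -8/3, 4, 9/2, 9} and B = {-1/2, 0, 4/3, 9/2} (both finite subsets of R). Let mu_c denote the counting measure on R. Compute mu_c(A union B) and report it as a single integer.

Counting measure on a finite set equals cardinality. By inclusion-exclusion, |A union B| = |A| + |B| - |A cap B|.
|A| = 5, |B| = 4, |A cap B| = 1.
So mu_c(A union B) = 5 + 4 - 1 = 8.

8


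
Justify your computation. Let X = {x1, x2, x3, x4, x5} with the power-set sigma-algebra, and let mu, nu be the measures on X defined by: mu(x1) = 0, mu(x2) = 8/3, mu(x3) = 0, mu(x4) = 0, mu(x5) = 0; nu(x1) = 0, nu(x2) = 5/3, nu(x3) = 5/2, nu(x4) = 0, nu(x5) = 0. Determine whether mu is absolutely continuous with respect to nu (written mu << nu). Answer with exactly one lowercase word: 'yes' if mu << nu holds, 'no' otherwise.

mu << nu means: every nu-null measurable set is also mu-null; equivalently, for every atom x, if nu({x}) = 0 then mu({x}) = 0.
Checking each atom:
  x1: nu = 0, mu = 0 -> consistent with mu << nu.
  x2: nu = 5/3 > 0 -> no constraint.
  x3: nu = 5/2 > 0 -> no constraint.
  x4: nu = 0, mu = 0 -> consistent with mu << nu.
  x5: nu = 0, mu = 0 -> consistent with mu << nu.
No atom violates the condition. Therefore mu << nu.

yes


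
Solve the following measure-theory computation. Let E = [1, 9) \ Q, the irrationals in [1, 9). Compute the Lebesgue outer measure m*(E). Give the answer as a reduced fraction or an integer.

The interval I = [1, 9) has m(I) = 9 - 1 = 8 (endpoints are measure-zero, so open/closed/half-open agree). Write I = (I cap Q) u (I \ Q). The rationals in I are countable, so m*(I cap Q) = 0 (cover each rational by intervals whose total length is arbitrarily small). By countable subadditivity m*(I) <= m*(I cap Q) + m*(I \ Q), hence m*(I \ Q) >= m(I) = 8. The reverse inequality m*(I \ Q) <= m*(I) = 8 is trivial since (I \ Q) is a subset of I. Therefore m*(I \ Q) = 8.

8


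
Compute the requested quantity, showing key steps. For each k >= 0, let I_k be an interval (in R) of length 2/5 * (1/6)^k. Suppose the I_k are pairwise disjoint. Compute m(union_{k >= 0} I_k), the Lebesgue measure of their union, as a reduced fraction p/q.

By countable additivity of the Lebesgue measure on pairwise disjoint measurable sets,
  m(union_{k >= 0} I_k) = sum_{k >= 0} m(I_k) = sum_{k >= 0} a * r^k,
  with a = 2/5 and r = 1/6.
Since 0 < r = 1/6 < 1, the geometric series converges:
  sum_{k >= 0} a * r^k = a / (1 - r).
  = 2/5 / (1 - 1/6)
  = 2/5 / (5/6)
  = 12/25.

12/25


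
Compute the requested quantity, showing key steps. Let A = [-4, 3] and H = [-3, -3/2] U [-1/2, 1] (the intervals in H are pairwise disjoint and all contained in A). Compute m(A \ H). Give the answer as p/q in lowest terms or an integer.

The ambient interval has length m(A) = 3 - (-4) = 7.
Since the holes are disjoint and sit inside A, by finite additivity
  m(H) = sum_i (b_i - a_i), and m(A \ H) = m(A) - m(H).
Computing the hole measures:
  m(H_1) = -3/2 - (-3) = 3/2.
  m(H_2) = 1 - (-1/2) = 3/2.
Summed: m(H) = 3/2 + 3/2 = 3.
So m(A \ H) = 7 - 3 = 4.

4


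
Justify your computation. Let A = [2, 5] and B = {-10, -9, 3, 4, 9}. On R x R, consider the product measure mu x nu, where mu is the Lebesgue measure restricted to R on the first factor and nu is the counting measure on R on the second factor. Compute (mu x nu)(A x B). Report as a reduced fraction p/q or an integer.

For a measurable rectangle A x B, the product measure satisfies
  (mu x nu)(A x B) = mu(A) * nu(B).
  mu(A) = 3.
  nu(B) = 5.
  (mu x nu)(A x B) = 3 * 5 = 15.

15


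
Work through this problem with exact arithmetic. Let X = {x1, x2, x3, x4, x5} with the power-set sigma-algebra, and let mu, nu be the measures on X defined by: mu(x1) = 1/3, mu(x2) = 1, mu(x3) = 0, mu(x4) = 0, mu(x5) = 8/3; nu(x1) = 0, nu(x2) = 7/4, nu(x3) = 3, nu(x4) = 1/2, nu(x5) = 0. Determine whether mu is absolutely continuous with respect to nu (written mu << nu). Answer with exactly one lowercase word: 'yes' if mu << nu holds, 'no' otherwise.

mu << nu means: every nu-null measurable set is also mu-null; equivalently, for every atom x, if nu({x}) = 0 then mu({x}) = 0.
Checking each atom:
  x1: nu = 0, mu = 1/3 > 0 -> violates mu << nu.
  x2: nu = 7/4 > 0 -> no constraint.
  x3: nu = 3 > 0 -> no constraint.
  x4: nu = 1/2 > 0 -> no constraint.
  x5: nu = 0, mu = 8/3 > 0 -> violates mu << nu.
The atom(s) x1, x5 violate the condition (nu = 0 but mu > 0). Therefore mu is NOT absolutely continuous w.r.t. nu.

no


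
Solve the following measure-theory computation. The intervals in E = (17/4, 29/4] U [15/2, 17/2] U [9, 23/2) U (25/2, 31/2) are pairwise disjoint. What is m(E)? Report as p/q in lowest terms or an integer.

For pairwise disjoint intervals, m(union_i I_i) = sum_i m(I_i),
and m is invariant under swapping open/closed endpoints (single points have measure 0).
So m(E) = sum_i (b_i - a_i).
  I_1 has length 29/4 - 17/4 = 3.
  I_2 has length 17/2 - 15/2 = 1.
  I_3 has length 23/2 - 9 = 5/2.
  I_4 has length 31/2 - 25/2 = 3.
Summing:
  m(E) = 3 + 1 + 5/2 + 3 = 19/2.

19/2


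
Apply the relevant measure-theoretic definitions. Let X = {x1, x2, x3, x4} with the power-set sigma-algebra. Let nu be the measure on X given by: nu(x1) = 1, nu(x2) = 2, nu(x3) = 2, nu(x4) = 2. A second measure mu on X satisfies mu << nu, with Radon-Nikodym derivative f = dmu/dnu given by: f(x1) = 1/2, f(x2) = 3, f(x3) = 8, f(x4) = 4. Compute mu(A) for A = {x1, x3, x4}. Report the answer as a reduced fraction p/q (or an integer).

By the defining property of the Radon-Nikodym derivative, for every measurable set A,
  mu(A) = integral_A f dnu.
Since nu is a discrete measure concentrated on the atoms of X, the integral over A reduces to the sum
  mu(A) = sum_{x in A} f(x) * nu({x}).
Computing each term:
  x1: f(x1) * nu(x1) = 1/2 * 1 = 1/2.
  x3: f(x3) * nu(x3) = 8 * 2 = 16.
  x4: f(x4) * nu(x4) = 4 * 2 = 8.
Summing: mu(A) = 1/2 + 16 + 8 = 49/2.

49/2


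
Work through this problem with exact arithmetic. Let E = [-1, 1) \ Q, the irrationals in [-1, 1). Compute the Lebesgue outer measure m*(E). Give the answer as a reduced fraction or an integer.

The interval I = [-1, 1) has m(I) = 1 - (-1) = 2 (endpoints are measure-zero, so open/closed/half-open agree). Write I = (I cap Q) u (I \ Q). The rationals in I are countable, so m*(I cap Q) = 0 (cover each rational by intervals whose total length is arbitrarily small). By countable subadditivity m*(I) <= m*(I cap Q) + m*(I \ Q), hence m*(I \ Q) >= m(I) = 2. The reverse inequality m*(I \ Q) <= m*(I) = 2 is trivial since (I \ Q) is a subset of I. Therefore m*(I \ Q) = 2.

2


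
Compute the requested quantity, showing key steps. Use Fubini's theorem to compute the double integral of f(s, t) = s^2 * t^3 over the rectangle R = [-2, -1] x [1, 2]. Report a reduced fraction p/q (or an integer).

f(s, t) is a tensor product of a function of s and a function of t, and both factors are bounded continuous (hence Lebesgue integrable) on the rectangle, so Fubini's theorem applies:
  integral_R f d(m x m) = (integral_a1^b1 s^2 ds) * (integral_a2^b2 t^3 dt).
Inner integral in s: integral_{-2}^{-1} s^2 ds = ((-1)^3 - (-2)^3)/3
  = 7/3.
Inner integral in t: integral_{1}^{2} t^3 dt = (2^4 - 1^4)/4
  = 15/4.
Product: (7/3) * (15/4) = 35/4.

35/4


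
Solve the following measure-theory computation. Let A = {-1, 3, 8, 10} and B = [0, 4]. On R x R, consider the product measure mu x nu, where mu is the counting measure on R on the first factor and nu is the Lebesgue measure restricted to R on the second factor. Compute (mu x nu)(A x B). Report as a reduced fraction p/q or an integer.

For a measurable rectangle A x B, the product measure satisfies
  (mu x nu)(A x B) = mu(A) * nu(B).
  mu(A) = 4.
  nu(B) = 4.
  (mu x nu)(A x B) = 4 * 4 = 16.

16


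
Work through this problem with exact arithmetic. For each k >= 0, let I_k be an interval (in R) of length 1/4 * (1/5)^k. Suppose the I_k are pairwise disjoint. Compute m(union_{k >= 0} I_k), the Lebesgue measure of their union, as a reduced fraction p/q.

By countable additivity of the Lebesgue measure on pairwise disjoint measurable sets,
  m(union_{k >= 0} I_k) = sum_{k >= 0} m(I_k) = sum_{k >= 0} a * r^k,
  with a = 1/4 and r = 1/5.
Since 0 < r = 1/5 < 1, the geometric series converges:
  sum_{k >= 0} a * r^k = a / (1 - r).
  = 1/4 / (1 - 1/5)
  = 1/4 / (4/5)
  = 5/16.

5/16


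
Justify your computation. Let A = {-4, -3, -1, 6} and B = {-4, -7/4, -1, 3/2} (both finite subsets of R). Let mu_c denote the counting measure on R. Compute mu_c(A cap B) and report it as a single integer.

Counting measure on a finite set equals cardinality. mu_c(A cap B) = |A cap B| (elements appearing in both).
Enumerating the elements of A that also lie in B gives 2 element(s).
So mu_c(A cap B) = 2.

2


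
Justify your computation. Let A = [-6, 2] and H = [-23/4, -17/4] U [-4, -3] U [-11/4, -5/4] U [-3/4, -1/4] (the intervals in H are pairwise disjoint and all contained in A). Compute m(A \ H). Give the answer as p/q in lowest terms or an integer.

The ambient interval has length m(A) = 2 - (-6) = 8.
Since the holes are disjoint and sit inside A, by finite additivity
  m(H) = sum_i (b_i - a_i), and m(A \ H) = m(A) - m(H).
Computing the hole measures:
  m(H_1) = -17/4 - (-23/4) = 3/2.
  m(H_2) = -3 - (-4) = 1.
  m(H_3) = -5/4 - (-11/4) = 3/2.
  m(H_4) = -1/4 - (-3/4) = 1/2.
Summed: m(H) = 3/2 + 1 + 3/2 + 1/2 = 9/2.
So m(A \ H) = 8 - 9/2 = 7/2.

7/2


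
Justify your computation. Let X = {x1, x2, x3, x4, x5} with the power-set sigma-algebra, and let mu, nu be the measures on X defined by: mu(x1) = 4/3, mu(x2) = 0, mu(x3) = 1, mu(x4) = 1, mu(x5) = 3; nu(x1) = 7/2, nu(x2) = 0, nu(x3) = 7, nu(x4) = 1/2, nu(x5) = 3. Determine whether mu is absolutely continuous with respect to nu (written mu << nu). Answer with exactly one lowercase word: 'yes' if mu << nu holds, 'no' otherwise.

mu << nu means: every nu-null measurable set is also mu-null; equivalently, for every atom x, if nu({x}) = 0 then mu({x}) = 0.
Checking each atom:
  x1: nu = 7/2 > 0 -> no constraint.
  x2: nu = 0, mu = 0 -> consistent with mu << nu.
  x3: nu = 7 > 0 -> no constraint.
  x4: nu = 1/2 > 0 -> no constraint.
  x5: nu = 3 > 0 -> no constraint.
No atom violates the condition. Therefore mu << nu.

yes


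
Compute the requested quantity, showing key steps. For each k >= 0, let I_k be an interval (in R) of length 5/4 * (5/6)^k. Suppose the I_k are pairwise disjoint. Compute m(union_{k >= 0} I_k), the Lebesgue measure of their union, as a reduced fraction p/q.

By countable additivity of the Lebesgue measure on pairwise disjoint measurable sets,
  m(union_{k >= 0} I_k) = sum_{k >= 0} m(I_k) = sum_{k >= 0} a * r^k,
  with a = 5/4 and r = 5/6.
Since 0 < r = 5/6 < 1, the geometric series converges:
  sum_{k >= 0} a * r^k = a / (1 - r).
  = 5/4 / (1 - 5/6)
  = 5/4 / (1/6)
  = 15/2.

15/2


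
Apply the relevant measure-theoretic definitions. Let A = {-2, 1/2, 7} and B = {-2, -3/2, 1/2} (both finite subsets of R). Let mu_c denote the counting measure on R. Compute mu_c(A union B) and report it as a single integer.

Counting measure on a finite set equals cardinality. By inclusion-exclusion, |A union B| = |A| + |B| - |A cap B|.
|A| = 3, |B| = 3, |A cap B| = 2.
So mu_c(A union B) = 3 + 3 - 2 = 4.

4


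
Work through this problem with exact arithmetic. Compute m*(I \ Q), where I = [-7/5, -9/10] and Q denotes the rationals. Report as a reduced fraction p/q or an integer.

The interval I = [-7/5, -9/10] has m(I) = -9/10 - (-7/5) = 1/2 (endpoints are measure-zero, so open/closed/half-open agree). Write I = (I cap Q) u (I \ Q). The rationals in I are countable, so m*(I cap Q) = 0 (cover each rational by intervals whose total length is arbitrarily small). By countable subadditivity m*(I) <= m*(I cap Q) + m*(I \ Q), hence m*(I \ Q) >= m(I) = 1/2. The reverse inequality m*(I \ Q) <= m*(I) = 1/2 is trivial since (I \ Q) is a subset of I. Therefore m*(I \ Q) = 1/2.

1/2


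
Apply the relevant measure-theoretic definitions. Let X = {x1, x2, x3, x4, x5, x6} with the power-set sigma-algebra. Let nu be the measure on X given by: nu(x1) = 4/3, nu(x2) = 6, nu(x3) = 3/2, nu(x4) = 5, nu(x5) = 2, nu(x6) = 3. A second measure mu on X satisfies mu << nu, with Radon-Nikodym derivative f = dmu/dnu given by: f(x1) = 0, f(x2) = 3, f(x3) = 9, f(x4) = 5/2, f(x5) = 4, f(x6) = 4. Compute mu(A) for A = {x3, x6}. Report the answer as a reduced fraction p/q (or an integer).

By the defining property of the Radon-Nikodym derivative, for every measurable set A,
  mu(A) = integral_A f dnu.
Since nu is a discrete measure concentrated on the atoms of X, the integral over A reduces to the sum
  mu(A) = sum_{x in A} f(x) * nu({x}).
Computing each term:
  x3: f(x3) * nu(x3) = 9 * 3/2 = 27/2.
  x6: f(x6) * nu(x6) = 4 * 3 = 12.
Summing: mu(A) = 27/2 + 12 = 51/2.

51/2


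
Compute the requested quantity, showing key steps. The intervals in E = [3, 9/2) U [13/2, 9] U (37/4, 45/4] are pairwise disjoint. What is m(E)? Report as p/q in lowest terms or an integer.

For pairwise disjoint intervals, m(union_i I_i) = sum_i m(I_i),
and m is invariant under swapping open/closed endpoints (single points have measure 0).
So m(E) = sum_i (b_i - a_i).
  I_1 has length 9/2 - 3 = 3/2.
  I_2 has length 9 - 13/2 = 5/2.
  I_3 has length 45/4 - 37/4 = 2.
Summing:
  m(E) = 3/2 + 5/2 + 2 = 6.

6


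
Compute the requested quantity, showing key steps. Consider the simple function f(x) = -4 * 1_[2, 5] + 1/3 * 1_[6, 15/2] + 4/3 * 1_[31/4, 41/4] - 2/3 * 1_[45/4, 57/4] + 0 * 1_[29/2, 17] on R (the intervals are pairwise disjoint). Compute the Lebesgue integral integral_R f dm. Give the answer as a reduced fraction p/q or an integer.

For a simple function f = sum_i c_i * 1_{A_i} with disjoint A_i,
  integral f dm = sum_i c_i * m(A_i).
Lengths of the A_i:
  m(A_1) = 5 - 2 = 3.
  m(A_2) = 15/2 - 6 = 3/2.
  m(A_3) = 41/4 - 31/4 = 5/2.
  m(A_4) = 57/4 - 45/4 = 3.
  m(A_5) = 17 - 29/2 = 5/2.
Contributions c_i * m(A_i):
  (-4) * (3) = -12.
  (1/3) * (3/2) = 1/2.
  (4/3) * (5/2) = 10/3.
  (-2/3) * (3) = -2.
  (0) * (5/2) = 0.
Total: -12 + 1/2 + 10/3 - 2 + 0 = -61/6.

-61/6


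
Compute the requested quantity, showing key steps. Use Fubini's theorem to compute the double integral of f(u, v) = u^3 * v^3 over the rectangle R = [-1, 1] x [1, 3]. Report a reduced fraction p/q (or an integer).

f(u, v) is a tensor product of a function of u and a function of v, and both factors are bounded continuous (hence Lebesgue integrable) on the rectangle, so Fubini's theorem applies:
  integral_R f d(m x m) = (integral_a1^b1 u^3 du) * (integral_a2^b2 v^3 dv).
Inner integral in u: integral_{-1}^{1} u^3 du = (1^4 - (-1)^4)/4
  = 0.
Inner integral in v: integral_{1}^{3} v^3 dv = (3^4 - 1^4)/4
  = 20.
Product: (0) * (20) = 0.

0


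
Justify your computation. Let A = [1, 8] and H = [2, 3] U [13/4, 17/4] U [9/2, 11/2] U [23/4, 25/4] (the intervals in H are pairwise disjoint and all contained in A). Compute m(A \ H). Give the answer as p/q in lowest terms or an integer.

The ambient interval has length m(A) = 8 - 1 = 7.
Since the holes are disjoint and sit inside A, by finite additivity
  m(H) = sum_i (b_i - a_i), and m(A \ H) = m(A) - m(H).
Computing the hole measures:
  m(H_1) = 3 - 2 = 1.
  m(H_2) = 17/4 - 13/4 = 1.
  m(H_3) = 11/2 - 9/2 = 1.
  m(H_4) = 25/4 - 23/4 = 1/2.
Summed: m(H) = 1 + 1 + 1 + 1/2 = 7/2.
So m(A \ H) = 7 - 7/2 = 7/2.

7/2


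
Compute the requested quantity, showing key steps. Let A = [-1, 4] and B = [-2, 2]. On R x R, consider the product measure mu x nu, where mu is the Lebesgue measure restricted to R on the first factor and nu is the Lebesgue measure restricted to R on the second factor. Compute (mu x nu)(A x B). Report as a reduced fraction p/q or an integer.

For a measurable rectangle A x B, the product measure satisfies
  (mu x nu)(A x B) = mu(A) * nu(B).
  mu(A) = 5.
  nu(B) = 4.
  (mu x nu)(A x B) = 5 * 4 = 20.

20


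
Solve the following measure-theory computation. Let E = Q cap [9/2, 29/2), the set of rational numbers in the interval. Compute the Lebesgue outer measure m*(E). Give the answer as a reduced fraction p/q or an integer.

E = Q cap [9/2, 29/2) is a subset of Q, which is countable. Enumerate Q = {q_1, q_2, ...}; for any eps > 0, cover q_k by the open interval (q_k - eps/2^(k+1), q_k + eps/2^(k+1)), of length eps/2^k. The total cover length is sum_{k>=1} eps/2^k = eps. Hence m*(E) <= m*(Q) <= eps for every eps > 0, and since outer measure is non-negative, m*(E) = 0.

0


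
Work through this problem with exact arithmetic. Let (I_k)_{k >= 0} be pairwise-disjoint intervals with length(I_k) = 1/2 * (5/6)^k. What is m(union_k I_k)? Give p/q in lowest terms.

By countable additivity of the Lebesgue measure on pairwise disjoint measurable sets,
  m(union_{k >= 0} I_k) = sum_{k >= 0} m(I_k) = sum_{k >= 0} a * r^k,
  with a = 1/2 and r = 5/6.
Since 0 < r = 5/6 < 1, the geometric series converges:
  sum_{k >= 0} a * r^k = a / (1 - r).
  = 1/2 / (1 - 5/6)
  = 1/2 / (1/6)
  = 3.

3


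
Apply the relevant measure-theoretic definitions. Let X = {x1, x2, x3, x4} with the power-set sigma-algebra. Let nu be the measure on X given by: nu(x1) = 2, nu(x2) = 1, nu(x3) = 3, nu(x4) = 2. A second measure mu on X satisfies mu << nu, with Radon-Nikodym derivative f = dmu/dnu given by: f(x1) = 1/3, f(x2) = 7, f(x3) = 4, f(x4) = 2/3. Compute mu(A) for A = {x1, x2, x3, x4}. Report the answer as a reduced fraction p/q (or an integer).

By the defining property of the Radon-Nikodym derivative, for every measurable set A,
  mu(A) = integral_A f dnu.
Since nu is a discrete measure concentrated on the atoms of X, the integral over A reduces to the sum
  mu(A) = sum_{x in A} f(x) * nu({x}).
Computing each term:
  x1: f(x1) * nu(x1) = 1/3 * 2 = 2/3.
  x2: f(x2) * nu(x2) = 7 * 1 = 7.
  x3: f(x3) * nu(x3) = 4 * 3 = 12.
  x4: f(x4) * nu(x4) = 2/3 * 2 = 4/3.
Summing: mu(A) = 2/3 + 7 + 12 + 4/3 = 21.

21


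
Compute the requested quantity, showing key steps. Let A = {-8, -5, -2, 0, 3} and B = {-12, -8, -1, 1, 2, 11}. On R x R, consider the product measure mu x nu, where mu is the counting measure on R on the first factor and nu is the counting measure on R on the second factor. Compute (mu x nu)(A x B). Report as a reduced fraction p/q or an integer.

For a measurable rectangle A x B, the product measure satisfies
  (mu x nu)(A x B) = mu(A) * nu(B).
  mu(A) = 5.
  nu(B) = 6.
  (mu x nu)(A x B) = 5 * 6 = 30.

30


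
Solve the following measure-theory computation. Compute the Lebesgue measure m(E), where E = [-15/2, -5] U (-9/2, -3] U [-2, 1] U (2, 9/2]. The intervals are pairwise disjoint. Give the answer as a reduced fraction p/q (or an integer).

For pairwise disjoint intervals, m(union_i I_i) = sum_i m(I_i),
and m is invariant under swapping open/closed endpoints (single points have measure 0).
So m(E) = sum_i (b_i - a_i).
  I_1 has length -5 - (-15/2) = 5/2.
  I_2 has length -3 - (-9/2) = 3/2.
  I_3 has length 1 - (-2) = 3.
  I_4 has length 9/2 - 2 = 5/2.
Summing:
  m(E) = 5/2 + 3/2 + 3 + 5/2 = 19/2.

19/2


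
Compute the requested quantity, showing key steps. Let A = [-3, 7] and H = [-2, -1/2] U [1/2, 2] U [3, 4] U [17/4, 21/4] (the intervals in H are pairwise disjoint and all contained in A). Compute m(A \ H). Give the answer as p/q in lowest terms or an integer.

The ambient interval has length m(A) = 7 - (-3) = 10.
Since the holes are disjoint and sit inside A, by finite additivity
  m(H) = sum_i (b_i - a_i), and m(A \ H) = m(A) - m(H).
Computing the hole measures:
  m(H_1) = -1/2 - (-2) = 3/2.
  m(H_2) = 2 - 1/2 = 3/2.
  m(H_3) = 4 - 3 = 1.
  m(H_4) = 21/4 - 17/4 = 1.
Summed: m(H) = 3/2 + 3/2 + 1 + 1 = 5.
So m(A \ H) = 10 - 5 = 5.

5


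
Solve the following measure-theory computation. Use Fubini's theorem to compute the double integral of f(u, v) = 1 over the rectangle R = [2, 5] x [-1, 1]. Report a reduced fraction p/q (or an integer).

f(u, v) is a tensor product of a function of u and a function of v, and both factors are bounded continuous (hence Lebesgue integrable) on the rectangle, so Fubini's theorem applies:
  integral_R f d(m x m) = (integral_a1^b1 1 du) * (integral_a2^b2 1 dv).
Inner integral in u: integral_{2}^{5} 1 du = (5^1 - 2^1)/1
  = 3.
Inner integral in v: integral_{-1}^{1} 1 dv = (1^1 - (-1)^1)/1
  = 2.
Product: (3) * (2) = 6.

6


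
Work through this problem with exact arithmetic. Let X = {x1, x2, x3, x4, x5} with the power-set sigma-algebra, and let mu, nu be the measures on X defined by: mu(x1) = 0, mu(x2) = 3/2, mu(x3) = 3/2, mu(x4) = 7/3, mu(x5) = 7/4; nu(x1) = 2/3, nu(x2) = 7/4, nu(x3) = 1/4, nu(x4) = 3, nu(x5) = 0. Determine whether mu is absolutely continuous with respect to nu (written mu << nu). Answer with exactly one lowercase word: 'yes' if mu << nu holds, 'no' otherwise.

mu << nu means: every nu-null measurable set is also mu-null; equivalently, for every atom x, if nu({x}) = 0 then mu({x}) = 0.
Checking each atom:
  x1: nu = 2/3 > 0 -> no constraint.
  x2: nu = 7/4 > 0 -> no constraint.
  x3: nu = 1/4 > 0 -> no constraint.
  x4: nu = 3 > 0 -> no constraint.
  x5: nu = 0, mu = 7/4 > 0 -> violates mu << nu.
The atom(s) x5 violate the condition (nu = 0 but mu > 0). Therefore mu is NOT absolutely continuous w.r.t. nu.

no


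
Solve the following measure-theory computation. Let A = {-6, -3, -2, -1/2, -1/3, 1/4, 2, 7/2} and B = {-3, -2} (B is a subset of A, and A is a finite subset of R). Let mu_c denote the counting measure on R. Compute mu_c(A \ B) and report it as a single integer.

Counting measure assigns mu_c(E) = |E| (number of elements) when E is finite. For B subset A, A \ B is the set of elements of A not in B, so |A \ B| = |A| - |B|.
|A| = 8, |B| = 2, so mu_c(A \ B) = 8 - 2 = 6.

6


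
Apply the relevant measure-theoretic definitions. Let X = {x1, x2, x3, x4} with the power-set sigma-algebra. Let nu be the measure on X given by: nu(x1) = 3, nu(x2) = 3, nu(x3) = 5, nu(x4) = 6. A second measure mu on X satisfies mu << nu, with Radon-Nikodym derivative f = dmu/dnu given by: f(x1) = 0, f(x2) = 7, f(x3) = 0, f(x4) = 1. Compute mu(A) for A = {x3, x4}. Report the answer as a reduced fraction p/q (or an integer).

By the defining property of the Radon-Nikodym derivative, for every measurable set A,
  mu(A) = integral_A f dnu.
Since nu is a discrete measure concentrated on the atoms of X, the integral over A reduces to the sum
  mu(A) = sum_{x in A} f(x) * nu({x}).
Computing each term:
  x3: f(x3) * nu(x3) = 0 * 5 = 0.
  x4: f(x4) * nu(x4) = 1 * 6 = 6.
Summing: mu(A) = 0 + 6 = 6.

6


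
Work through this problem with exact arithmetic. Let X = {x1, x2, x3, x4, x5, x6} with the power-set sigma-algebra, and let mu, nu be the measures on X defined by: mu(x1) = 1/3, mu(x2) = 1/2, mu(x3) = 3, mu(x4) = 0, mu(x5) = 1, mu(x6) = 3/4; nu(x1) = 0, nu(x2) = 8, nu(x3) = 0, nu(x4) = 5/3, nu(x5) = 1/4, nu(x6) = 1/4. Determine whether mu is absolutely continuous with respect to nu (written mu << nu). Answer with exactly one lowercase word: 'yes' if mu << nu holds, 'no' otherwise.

mu << nu means: every nu-null measurable set is also mu-null; equivalently, for every atom x, if nu({x}) = 0 then mu({x}) = 0.
Checking each atom:
  x1: nu = 0, mu = 1/3 > 0 -> violates mu << nu.
  x2: nu = 8 > 0 -> no constraint.
  x3: nu = 0, mu = 3 > 0 -> violates mu << nu.
  x4: nu = 5/3 > 0 -> no constraint.
  x5: nu = 1/4 > 0 -> no constraint.
  x6: nu = 1/4 > 0 -> no constraint.
The atom(s) x1, x3 violate the condition (nu = 0 but mu > 0). Therefore mu is NOT absolutely continuous w.r.t. nu.

no


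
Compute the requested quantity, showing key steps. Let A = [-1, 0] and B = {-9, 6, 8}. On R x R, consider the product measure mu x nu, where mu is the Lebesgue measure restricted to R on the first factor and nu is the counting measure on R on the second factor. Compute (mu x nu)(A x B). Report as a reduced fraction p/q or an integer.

For a measurable rectangle A x B, the product measure satisfies
  (mu x nu)(A x B) = mu(A) * nu(B).
  mu(A) = 1.
  nu(B) = 3.
  (mu x nu)(A x B) = 1 * 3 = 3.

3


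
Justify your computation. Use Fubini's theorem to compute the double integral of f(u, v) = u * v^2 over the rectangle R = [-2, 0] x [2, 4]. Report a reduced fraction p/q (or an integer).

f(u, v) is a tensor product of a function of u and a function of v, and both factors are bounded continuous (hence Lebesgue integrable) on the rectangle, so Fubini's theorem applies:
  integral_R f d(m x m) = (integral_a1^b1 u du) * (integral_a2^b2 v^2 dv).
Inner integral in u: integral_{-2}^{0} u du = (0^2 - (-2)^2)/2
  = -2.
Inner integral in v: integral_{2}^{4} v^2 dv = (4^3 - 2^3)/3
  = 56/3.
Product: (-2) * (56/3) = -112/3.

-112/3


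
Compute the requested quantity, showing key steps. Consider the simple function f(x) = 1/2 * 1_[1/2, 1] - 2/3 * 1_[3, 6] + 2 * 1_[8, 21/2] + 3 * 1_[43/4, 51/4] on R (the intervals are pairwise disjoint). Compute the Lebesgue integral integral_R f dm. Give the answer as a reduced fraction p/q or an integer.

For a simple function f = sum_i c_i * 1_{A_i} with disjoint A_i,
  integral f dm = sum_i c_i * m(A_i).
Lengths of the A_i:
  m(A_1) = 1 - 1/2 = 1/2.
  m(A_2) = 6 - 3 = 3.
  m(A_3) = 21/2 - 8 = 5/2.
  m(A_4) = 51/4 - 43/4 = 2.
Contributions c_i * m(A_i):
  (1/2) * (1/2) = 1/4.
  (-2/3) * (3) = -2.
  (2) * (5/2) = 5.
  (3) * (2) = 6.
Total: 1/4 - 2 + 5 + 6 = 37/4.

37/4


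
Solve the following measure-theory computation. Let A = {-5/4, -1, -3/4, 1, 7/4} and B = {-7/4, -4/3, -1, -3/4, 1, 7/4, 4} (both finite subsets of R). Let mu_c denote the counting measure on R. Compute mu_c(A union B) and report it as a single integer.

Counting measure on a finite set equals cardinality. By inclusion-exclusion, |A union B| = |A| + |B| - |A cap B|.
|A| = 5, |B| = 7, |A cap B| = 4.
So mu_c(A union B) = 5 + 7 - 4 = 8.

8


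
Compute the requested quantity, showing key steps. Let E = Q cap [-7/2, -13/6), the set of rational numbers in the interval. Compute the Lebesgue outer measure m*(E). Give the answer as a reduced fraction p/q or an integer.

The set Q cap [-7/2, -13/6) is countable (a subset of the countable set Q). Lebesgue outer measure of any countable set is 0: each singleton {q} has m*({q}) = 0, and by countable subadditivity m*(union_k {q_k}) <= sum_k m*({q_k}) = sum_k 0 = 0. The reverse inequality m*(E) >= 0 is automatic. So m*(Q cap [-7/2, -13/6)) = 0.

0


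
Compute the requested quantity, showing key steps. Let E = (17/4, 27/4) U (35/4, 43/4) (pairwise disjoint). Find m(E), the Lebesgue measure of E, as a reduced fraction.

For pairwise disjoint intervals, m(union_i I_i) = sum_i m(I_i),
and m is invariant under swapping open/closed endpoints (single points have measure 0).
So m(E) = sum_i (b_i - a_i).
  I_1 has length 27/4 - 17/4 = 5/2.
  I_2 has length 43/4 - 35/4 = 2.
Summing:
  m(E) = 5/2 + 2 = 9/2.

9/2


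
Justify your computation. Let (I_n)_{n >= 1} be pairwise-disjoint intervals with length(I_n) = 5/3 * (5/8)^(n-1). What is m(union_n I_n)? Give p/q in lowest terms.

By countable additivity of the Lebesgue measure on pairwise disjoint measurable sets,
  m(union_{n >= 1} I_n) = sum_{n >= 1} m(I_n) = sum_{n >= 1} a * r^(n-1),
  with a = 5/3 and r = 5/8.
Since 0 < r = 5/8 < 1, the geometric series converges:
  sum_{n >= 1} a * r^(n-1) = a / (1 - r).
  = 5/3 / (1 - 5/8)
  = 5/3 / (3/8)
  = 40/9.

40/9


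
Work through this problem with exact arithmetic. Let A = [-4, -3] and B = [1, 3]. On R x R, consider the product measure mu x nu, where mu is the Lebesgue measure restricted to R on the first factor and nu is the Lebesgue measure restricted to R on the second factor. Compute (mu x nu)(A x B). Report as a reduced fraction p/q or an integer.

For a measurable rectangle A x B, the product measure satisfies
  (mu x nu)(A x B) = mu(A) * nu(B).
  mu(A) = 1.
  nu(B) = 2.
  (mu x nu)(A x B) = 1 * 2 = 2.

2


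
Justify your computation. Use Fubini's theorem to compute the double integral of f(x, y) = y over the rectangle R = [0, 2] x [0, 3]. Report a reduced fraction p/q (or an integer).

f(x, y) is a tensor product of a function of x and a function of y, and both factors are bounded continuous (hence Lebesgue integrable) on the rectangle, so Fubini's theorem applies:
  integral_R f d(m x m) = (integral_a1^b1 1 dx) * (integral_a2^b2 y dy).
Inner integral in x: integral_{0}^{2} 1 dx = (2^1 - 0^1)/1
  = 2.
Inner integral in y: integral_{0}^{3} y dy = (3^2 - 0^2)/2
  = 9/2.
Product: (2) * (9/2) = 9.

9


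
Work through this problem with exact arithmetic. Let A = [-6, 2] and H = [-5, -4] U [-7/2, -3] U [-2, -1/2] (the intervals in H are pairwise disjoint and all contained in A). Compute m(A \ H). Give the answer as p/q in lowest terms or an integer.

The ambient interval has length m(A) = 2 - (-6) = 8.
Since the holes are disjoint and sit inside A, by finite additivity
  m(H) = sum_i (b_i - a_i), and m(A \ H) = m(A) - m(H).
Computing the hole measures:
  m(H_1) = -4 - (-5) = 1.
  m(H_2) = -3 - (-7/2) = 1/2.
  m(H_3) = -1/2 - (-2) = 3/2.
Summed: m(H) = 1 + 1/2 + 3/2 = 3.
So m(A \ H) = 8 - 3 = 5.

5


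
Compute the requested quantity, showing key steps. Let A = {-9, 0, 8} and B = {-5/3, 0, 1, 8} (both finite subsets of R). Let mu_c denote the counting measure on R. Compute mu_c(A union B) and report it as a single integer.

Counting measure on a finite set equals cardinality. By inclusion-exclusion, |A union B| = |A| + |B| - |A cap B|.
|A| = 3, |B| = 4, |A cap B| = 2.
So mu_c(A union B) = 3 + 4 - 2 = 5.

5
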